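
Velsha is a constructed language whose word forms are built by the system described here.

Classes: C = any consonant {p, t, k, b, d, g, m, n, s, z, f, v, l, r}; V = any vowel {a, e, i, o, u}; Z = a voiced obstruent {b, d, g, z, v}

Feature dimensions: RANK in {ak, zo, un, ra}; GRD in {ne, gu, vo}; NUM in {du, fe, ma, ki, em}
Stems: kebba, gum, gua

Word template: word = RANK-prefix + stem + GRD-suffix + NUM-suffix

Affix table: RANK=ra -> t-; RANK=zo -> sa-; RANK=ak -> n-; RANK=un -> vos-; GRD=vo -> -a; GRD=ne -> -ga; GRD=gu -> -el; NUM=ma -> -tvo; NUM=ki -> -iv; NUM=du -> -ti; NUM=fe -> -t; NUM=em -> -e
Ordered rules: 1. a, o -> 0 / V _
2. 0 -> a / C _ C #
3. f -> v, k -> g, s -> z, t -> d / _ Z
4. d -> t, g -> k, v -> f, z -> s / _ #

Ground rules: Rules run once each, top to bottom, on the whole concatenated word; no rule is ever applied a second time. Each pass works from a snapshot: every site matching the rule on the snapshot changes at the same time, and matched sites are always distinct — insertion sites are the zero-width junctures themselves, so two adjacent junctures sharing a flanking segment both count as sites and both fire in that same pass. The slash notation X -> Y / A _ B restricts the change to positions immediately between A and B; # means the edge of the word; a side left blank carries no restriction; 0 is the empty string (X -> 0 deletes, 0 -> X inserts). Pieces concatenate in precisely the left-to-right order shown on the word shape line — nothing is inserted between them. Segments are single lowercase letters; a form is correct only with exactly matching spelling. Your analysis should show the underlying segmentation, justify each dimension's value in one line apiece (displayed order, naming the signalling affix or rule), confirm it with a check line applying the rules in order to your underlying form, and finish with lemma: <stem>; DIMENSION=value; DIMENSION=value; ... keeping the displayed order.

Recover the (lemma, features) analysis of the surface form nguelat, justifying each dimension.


underlying: n-gua-el-t
RANK=ak - signalled by the affix n-
GRD=gu - signalled by the affix -el
NUM=fe - signalled by the affix -t
check: nguaelt -> nguelt -> nguelat -> nguelat -> nguelat
lemma: gua; RANK=ak; GRD=gu; NUM=fe


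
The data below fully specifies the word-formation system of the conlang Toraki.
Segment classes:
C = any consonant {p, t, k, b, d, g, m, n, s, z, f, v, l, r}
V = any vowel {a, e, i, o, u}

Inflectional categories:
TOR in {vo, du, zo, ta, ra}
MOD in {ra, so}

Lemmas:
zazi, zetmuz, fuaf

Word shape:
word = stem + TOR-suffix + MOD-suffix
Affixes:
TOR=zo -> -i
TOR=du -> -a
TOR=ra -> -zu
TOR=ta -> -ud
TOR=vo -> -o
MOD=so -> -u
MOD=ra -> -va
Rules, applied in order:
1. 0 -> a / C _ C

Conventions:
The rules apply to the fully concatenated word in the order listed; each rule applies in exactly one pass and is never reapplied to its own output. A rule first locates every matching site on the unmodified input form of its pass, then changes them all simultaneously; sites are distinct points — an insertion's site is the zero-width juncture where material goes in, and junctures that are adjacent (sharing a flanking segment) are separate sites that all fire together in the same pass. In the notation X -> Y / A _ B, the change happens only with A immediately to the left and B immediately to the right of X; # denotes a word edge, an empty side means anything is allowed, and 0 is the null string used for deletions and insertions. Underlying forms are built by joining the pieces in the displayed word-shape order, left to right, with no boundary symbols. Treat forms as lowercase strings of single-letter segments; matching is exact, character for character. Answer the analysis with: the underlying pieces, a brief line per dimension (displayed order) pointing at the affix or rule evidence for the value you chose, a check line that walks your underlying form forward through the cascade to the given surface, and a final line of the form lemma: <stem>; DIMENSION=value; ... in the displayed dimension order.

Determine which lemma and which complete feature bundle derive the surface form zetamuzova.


underlying: zetmuz-o-va
TOR=vo - signalled by the affix -o
MOD=ra - signalled by the affix -va
check: zetmuzova -> zetamuzova
lemma: zetmuz; TOR=vo; MOD=ra


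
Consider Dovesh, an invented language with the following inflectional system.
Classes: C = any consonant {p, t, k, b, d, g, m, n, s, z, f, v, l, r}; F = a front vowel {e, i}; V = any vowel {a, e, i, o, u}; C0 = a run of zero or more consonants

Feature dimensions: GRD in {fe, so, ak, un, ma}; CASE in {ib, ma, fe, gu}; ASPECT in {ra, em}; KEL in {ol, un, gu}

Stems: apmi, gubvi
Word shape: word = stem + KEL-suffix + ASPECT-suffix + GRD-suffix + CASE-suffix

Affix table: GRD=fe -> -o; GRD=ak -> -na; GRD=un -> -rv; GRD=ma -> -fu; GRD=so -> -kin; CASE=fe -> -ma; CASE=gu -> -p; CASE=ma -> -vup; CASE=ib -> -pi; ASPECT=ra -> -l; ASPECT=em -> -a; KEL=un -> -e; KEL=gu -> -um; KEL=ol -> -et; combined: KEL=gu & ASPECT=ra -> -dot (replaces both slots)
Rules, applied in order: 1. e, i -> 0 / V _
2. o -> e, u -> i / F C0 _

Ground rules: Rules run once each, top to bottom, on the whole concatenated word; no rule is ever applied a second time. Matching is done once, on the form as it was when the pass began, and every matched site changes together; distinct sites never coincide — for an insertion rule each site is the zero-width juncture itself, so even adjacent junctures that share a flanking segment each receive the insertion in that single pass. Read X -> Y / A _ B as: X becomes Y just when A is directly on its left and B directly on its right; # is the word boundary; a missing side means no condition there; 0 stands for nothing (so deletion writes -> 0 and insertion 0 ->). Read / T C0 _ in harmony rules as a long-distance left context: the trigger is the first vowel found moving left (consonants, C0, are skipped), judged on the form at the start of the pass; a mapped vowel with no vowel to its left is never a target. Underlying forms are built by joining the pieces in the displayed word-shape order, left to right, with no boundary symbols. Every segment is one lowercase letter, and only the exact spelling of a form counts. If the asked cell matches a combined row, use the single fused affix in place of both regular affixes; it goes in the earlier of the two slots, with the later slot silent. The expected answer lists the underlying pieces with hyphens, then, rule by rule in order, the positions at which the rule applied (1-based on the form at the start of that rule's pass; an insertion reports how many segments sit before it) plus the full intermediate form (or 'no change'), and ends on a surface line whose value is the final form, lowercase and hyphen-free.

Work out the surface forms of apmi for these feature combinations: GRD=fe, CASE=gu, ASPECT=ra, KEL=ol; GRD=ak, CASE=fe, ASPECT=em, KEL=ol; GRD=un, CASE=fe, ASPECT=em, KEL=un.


cell GRD=fe, CASE=gu, ASPECT=ra, KEL=ol:
underlying: apmi-et-l-o-p
1. e, i -> 0 / V _: fires at position(s) 5: apmitlop
2. o -> e, u -> i / F C0 _: fires at position(s) 7: apmitlep
surface: apmitlep

cell GRD=ak, CASE=fe, ASPECT=em, KEL=ol:
underlying: apmi-et-a-na-ma
1. e, i -> 0 / V _: fires at position(s) 5: apmitanama
2. o -> e, u -> i / F C0 _: no change
surface: apmitanama

cell GRD=un, CASE=fe, ASPECT=em, KEL=un:
underlying: apmi-e-a-rv-ma
1. e, i -> 0 / V _: fires at position(s) 5: apmiarvma
2. o -> e, u -> i / F C0 _: no change
surface: apmiarvma


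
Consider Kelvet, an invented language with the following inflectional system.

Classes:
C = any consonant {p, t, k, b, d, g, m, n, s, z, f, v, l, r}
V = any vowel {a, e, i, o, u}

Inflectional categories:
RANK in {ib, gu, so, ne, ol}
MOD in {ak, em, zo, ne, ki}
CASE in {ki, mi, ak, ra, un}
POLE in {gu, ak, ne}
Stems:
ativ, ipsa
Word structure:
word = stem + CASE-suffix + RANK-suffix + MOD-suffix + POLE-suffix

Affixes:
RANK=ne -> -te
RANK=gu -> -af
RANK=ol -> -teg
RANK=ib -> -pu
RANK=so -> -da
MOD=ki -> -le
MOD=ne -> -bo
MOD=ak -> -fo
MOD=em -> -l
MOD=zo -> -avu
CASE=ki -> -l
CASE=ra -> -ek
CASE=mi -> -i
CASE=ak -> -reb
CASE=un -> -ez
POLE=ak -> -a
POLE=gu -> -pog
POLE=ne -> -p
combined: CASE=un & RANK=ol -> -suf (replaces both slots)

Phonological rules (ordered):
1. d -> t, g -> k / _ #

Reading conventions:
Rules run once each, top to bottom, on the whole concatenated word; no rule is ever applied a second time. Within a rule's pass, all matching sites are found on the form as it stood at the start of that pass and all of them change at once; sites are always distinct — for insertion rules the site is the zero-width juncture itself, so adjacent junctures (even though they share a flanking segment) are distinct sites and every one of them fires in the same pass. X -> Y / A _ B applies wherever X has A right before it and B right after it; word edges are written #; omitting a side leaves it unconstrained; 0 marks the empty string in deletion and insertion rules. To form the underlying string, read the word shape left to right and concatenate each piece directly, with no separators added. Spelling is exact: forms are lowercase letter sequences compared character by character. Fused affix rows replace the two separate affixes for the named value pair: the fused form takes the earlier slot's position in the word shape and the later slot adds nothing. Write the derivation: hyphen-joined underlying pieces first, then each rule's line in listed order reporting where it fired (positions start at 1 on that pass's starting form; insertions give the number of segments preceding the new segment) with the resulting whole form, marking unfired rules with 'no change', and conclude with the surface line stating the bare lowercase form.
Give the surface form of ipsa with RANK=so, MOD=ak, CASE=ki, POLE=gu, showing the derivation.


underlying: ipsa-l-da-fo-pog
1. d -> t, g -> k / _ #: fires at position(s) 12: ipsaldafopok
surface: ipsaldafopok


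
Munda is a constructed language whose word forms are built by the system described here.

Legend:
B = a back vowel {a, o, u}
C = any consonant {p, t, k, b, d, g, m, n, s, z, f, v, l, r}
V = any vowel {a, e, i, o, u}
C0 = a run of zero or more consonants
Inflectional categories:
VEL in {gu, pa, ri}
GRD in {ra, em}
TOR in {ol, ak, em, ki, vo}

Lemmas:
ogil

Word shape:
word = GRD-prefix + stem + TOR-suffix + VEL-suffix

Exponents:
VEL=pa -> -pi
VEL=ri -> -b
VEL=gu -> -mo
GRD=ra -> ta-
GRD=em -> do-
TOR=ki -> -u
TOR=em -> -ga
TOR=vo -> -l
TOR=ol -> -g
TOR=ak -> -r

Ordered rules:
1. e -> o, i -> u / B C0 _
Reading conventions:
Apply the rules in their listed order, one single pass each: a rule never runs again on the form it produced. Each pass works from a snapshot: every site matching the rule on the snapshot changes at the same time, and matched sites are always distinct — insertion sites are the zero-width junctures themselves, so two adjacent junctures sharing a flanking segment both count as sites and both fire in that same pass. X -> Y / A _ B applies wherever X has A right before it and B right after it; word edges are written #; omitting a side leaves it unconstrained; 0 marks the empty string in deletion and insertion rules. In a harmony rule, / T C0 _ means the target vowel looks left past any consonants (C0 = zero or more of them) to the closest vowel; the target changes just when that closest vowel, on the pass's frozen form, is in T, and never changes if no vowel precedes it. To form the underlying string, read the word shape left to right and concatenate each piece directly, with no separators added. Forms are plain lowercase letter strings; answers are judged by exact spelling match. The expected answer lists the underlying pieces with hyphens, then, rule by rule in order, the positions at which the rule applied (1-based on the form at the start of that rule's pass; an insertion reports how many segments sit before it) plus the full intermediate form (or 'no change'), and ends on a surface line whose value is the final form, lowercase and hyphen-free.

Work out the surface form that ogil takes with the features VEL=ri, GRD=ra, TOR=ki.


underlying: ta-ogil-u-b
1. e -> o, i -> u / B C0 _: fires at position(s) 5: taogulub
surface: taogulub


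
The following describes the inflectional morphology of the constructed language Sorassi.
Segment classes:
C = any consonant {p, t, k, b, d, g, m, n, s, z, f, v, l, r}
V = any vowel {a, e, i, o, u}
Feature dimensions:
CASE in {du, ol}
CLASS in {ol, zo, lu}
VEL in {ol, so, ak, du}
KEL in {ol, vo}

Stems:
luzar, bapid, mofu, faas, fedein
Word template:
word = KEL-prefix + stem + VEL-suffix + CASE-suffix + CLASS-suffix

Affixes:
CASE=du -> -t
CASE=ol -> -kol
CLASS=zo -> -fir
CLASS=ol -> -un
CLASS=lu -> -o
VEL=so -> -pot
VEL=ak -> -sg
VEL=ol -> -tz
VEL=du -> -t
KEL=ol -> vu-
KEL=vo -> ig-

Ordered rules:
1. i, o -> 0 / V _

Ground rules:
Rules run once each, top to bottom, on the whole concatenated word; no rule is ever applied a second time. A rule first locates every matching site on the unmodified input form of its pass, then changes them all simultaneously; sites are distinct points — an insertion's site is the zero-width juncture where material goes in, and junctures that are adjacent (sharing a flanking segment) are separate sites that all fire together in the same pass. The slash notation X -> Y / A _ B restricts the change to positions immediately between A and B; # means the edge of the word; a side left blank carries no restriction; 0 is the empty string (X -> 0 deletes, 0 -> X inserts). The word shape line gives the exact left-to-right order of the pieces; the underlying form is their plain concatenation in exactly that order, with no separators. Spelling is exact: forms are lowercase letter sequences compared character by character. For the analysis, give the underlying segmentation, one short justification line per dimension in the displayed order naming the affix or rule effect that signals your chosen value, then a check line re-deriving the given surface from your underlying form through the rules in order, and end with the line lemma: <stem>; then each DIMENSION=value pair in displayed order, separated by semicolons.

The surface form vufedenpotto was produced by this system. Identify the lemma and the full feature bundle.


underlying: vu-fedein-pot-t-o
CASE=du - signalled by the affix -t
CLASS=lu - signalled by the affix -o
VEL=so - signalled by the affix -pot
KEL=ol - signalled by the affix vu-
check: vufedeinpotto -> vufedenpotto
lemma: fedein; CASE=du; CLASS=lu; VEL=so; KEL=ol


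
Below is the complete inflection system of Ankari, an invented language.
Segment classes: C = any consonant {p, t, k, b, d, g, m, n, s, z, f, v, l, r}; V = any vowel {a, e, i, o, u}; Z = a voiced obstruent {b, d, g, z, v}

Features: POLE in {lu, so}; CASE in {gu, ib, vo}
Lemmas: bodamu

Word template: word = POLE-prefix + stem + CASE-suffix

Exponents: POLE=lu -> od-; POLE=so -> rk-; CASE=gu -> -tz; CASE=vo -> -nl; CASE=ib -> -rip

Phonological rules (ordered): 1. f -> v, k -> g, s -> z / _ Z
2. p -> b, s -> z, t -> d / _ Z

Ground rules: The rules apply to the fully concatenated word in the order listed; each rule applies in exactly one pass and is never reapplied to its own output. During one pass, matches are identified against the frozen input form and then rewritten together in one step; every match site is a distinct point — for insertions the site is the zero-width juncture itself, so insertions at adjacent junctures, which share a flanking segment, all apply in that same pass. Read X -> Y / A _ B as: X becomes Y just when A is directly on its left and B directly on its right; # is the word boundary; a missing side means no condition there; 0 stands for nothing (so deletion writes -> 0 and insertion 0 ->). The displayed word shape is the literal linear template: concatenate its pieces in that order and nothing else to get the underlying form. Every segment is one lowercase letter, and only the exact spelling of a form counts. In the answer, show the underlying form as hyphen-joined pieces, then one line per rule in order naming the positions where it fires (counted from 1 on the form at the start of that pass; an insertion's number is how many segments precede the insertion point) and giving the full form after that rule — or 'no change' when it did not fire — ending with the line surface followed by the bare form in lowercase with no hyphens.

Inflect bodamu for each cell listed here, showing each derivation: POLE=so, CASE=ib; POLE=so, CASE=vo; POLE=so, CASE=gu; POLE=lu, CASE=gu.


cell POLE=so, CASE=ib:
underlying: rk-bodamu-rip
1. f -> v, k -> g, s -> z / _ Z: fires at position(s) 2: rgbodamurip
2. p -> b, s -> z, t -> d / _ Z: no change
surface: rgbodamurip

cell POLE=so, CASE=vo:
underlying: rk-bodamu-nl
1. f -> v, k -> g, s -> z / _ Z: fires at position(s) 2: rgbodamunl
2. p -> b, s -> z, t -> d / _ Z: no change
surface: rgbodamunl

cell POLE=so, CASE=gu:
underlying: rk-bodamu-tz
1. f -> v, k -> g, s -> z / _ Z: fires at position(s) 2: rgbodamutz
2. p -> b, s -> z, t -> d / _ Z: fires at position(s) 9: rgbodamudz
surface: rgbodamudz

cell POLE=lu, CASE=gu:
underlying: od-bodamu-tz
1. f -> v, k -> g, s -> z / _ Z: no change
2. p -> b, s -> z, t -> d / _ Z: fires at position(s) 9: odbodamudz
surface: odbodamudz


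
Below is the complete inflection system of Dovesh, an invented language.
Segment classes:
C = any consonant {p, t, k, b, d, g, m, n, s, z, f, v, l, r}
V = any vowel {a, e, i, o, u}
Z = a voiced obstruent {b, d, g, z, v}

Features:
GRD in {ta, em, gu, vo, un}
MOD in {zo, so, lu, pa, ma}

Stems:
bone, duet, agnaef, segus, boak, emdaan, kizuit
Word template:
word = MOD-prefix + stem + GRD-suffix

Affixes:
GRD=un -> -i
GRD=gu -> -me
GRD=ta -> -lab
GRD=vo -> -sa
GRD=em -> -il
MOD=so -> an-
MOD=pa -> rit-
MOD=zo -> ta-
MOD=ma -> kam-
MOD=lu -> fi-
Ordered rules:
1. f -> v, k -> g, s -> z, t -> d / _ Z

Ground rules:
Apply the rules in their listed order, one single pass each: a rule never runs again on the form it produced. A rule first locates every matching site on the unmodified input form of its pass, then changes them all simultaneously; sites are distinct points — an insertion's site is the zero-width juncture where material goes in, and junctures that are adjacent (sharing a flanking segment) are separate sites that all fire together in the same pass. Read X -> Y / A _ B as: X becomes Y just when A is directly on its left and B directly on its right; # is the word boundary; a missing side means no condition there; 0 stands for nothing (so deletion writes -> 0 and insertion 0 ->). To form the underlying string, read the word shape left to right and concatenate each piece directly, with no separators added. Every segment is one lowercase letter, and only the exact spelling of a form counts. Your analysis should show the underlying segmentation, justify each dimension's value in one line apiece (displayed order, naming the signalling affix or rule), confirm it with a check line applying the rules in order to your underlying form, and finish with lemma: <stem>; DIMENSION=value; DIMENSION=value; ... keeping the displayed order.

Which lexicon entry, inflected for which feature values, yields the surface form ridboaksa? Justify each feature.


underlying: rit-boak-sa
GRD=vo - signalled by the affix -sa
MOD=pa - signalled by the affix rit-
check: ritboaksa -> ridboaksa
lemma: boak; GRD=vo; MOD=pa


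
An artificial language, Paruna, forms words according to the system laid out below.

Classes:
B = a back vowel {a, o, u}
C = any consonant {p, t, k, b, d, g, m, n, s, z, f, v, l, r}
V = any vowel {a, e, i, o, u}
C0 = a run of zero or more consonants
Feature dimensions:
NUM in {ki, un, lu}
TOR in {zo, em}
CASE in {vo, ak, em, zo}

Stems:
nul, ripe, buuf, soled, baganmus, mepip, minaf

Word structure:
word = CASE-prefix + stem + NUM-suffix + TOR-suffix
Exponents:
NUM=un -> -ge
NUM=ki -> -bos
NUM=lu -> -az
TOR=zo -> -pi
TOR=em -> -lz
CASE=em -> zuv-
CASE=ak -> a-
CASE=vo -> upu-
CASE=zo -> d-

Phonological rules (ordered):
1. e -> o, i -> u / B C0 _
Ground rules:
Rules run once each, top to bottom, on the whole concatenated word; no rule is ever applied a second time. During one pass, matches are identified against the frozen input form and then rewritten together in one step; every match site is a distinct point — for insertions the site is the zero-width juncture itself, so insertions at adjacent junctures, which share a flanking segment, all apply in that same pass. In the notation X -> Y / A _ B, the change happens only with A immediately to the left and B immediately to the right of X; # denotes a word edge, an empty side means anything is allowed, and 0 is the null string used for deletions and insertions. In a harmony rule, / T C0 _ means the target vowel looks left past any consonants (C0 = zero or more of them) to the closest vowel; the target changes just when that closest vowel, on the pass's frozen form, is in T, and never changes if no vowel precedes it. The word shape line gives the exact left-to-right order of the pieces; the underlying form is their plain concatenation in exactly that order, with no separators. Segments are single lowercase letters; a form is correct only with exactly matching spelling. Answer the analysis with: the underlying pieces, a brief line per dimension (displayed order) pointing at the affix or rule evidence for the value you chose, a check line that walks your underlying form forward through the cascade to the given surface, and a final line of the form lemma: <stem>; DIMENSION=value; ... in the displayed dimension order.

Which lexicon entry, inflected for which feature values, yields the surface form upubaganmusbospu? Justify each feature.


underlying: upu-baganmus-bos-pi
NUM=ki - signalled by the affix -bos
TOR=zo - signalled by the affix -pi
CASE=vo - signalled by the affix upu-
check: upubaganmusbospi -> upubaganmusbospu
lemma: baganmus; NUM=ki; TOR=zo; CASE=vo


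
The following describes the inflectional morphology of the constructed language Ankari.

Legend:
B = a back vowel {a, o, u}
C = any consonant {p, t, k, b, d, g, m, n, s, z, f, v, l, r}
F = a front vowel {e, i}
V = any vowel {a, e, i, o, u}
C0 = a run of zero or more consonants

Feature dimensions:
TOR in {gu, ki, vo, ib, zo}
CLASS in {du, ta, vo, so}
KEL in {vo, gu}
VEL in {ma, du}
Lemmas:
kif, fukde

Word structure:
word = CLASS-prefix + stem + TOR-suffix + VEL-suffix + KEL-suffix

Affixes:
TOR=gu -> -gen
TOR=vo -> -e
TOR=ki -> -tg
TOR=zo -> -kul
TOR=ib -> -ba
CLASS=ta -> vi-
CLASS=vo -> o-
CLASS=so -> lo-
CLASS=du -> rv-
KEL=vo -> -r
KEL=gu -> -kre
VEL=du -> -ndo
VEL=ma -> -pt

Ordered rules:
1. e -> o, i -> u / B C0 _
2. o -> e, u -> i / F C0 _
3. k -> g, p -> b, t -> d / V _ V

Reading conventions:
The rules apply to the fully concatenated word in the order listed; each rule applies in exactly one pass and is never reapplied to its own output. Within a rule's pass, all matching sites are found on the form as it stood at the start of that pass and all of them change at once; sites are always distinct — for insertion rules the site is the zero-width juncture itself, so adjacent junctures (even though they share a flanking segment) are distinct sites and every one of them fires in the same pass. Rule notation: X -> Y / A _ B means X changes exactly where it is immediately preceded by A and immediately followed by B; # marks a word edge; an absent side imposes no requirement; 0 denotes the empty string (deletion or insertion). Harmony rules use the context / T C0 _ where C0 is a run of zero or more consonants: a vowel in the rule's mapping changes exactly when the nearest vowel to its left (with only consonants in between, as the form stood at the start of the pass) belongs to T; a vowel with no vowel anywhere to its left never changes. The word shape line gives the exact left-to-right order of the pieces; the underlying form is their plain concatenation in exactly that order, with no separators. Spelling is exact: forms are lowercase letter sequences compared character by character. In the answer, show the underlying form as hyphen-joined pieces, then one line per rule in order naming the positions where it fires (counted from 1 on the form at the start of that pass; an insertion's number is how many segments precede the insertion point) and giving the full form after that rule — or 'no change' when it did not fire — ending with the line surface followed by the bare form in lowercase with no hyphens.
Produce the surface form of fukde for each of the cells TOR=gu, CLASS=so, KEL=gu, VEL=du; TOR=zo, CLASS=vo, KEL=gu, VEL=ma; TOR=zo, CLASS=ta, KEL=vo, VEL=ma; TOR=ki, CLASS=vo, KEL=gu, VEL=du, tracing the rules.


cell TOR=gu, CLASS=so, KEL=gu, VEL=du:
underlying: lo-fukde-gen-ndo-kre
1. e -> o, i -> u / B C0 _: fires at position(s) 7, 16: lofukdogenndokro
2. o -> e, u -> i / F C0 _: fires at position(s) 13: lofukdogenndekro
3. k -> g, p -> b, t -> d / V _ V: no change
surface: lofukdogenndekro

cell TOR=zo, CLASS=vo, KEL=gu, VEL=ma:
underlying: o-fukde-kul-pt-kre
1. e -> o, i -> u / B C0 _: fires at position(s) 6, 14: ofukdokulptkro
2. o -> e, u -> i / F C0 _: no change
3. k -> g, p -> b, t -> d / V _ V: fires at position(s) 7: ofukdogulptkro
surface: ofukdogulptkro

cell TOR=zo, CLASS=ta, KEL=vo, VEL=ma:
underlying: vi-fukde-kul-pt-r
1. e -> o, i -> u / B C0 _: fires at position(s) 7: vifukdokulptr
2. o -> e, u -> i / F C0 _: fires at position(s) 4: vifikdokulptr
3. k -> g, p -> b, t -> d / V _ V: fires at position(s) 8: vifikdogulptr
surface: vifikdogulptr

cell TOR=ki, CLASS=vo, KEL=gu, VEL=du:
underlying: o-fukde-tg-ndo-kre
1. e -> o, i -> u / B C0 _: fires at position(s) 6, 14: ofukdotgndokro
2. o -> e, u -> i / F C0 _: no change
3. k -> g, p -> b, t -> d / V _ V: no change
surface: ofukdotgndokro


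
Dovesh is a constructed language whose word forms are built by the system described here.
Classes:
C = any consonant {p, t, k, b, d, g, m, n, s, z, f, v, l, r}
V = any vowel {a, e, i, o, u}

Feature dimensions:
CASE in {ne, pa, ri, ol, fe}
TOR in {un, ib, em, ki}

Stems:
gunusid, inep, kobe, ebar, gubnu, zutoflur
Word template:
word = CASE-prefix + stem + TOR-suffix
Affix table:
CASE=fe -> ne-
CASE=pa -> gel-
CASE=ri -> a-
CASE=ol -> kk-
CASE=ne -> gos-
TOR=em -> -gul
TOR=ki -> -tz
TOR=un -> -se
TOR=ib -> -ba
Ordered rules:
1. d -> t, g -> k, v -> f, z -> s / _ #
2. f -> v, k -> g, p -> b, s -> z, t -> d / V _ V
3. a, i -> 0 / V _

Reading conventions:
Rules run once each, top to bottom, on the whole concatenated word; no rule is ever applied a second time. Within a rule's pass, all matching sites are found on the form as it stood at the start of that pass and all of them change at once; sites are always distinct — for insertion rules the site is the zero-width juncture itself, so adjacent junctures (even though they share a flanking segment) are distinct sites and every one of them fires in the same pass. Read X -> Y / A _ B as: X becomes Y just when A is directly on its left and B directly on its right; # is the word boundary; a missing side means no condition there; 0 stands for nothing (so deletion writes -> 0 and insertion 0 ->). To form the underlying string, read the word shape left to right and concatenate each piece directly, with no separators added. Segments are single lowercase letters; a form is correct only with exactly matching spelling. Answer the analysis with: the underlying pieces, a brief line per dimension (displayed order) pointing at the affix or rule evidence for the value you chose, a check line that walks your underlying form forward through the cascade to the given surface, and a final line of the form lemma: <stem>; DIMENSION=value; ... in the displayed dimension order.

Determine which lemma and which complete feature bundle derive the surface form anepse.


underlying: a-inep-se
CASE=ri - signalled by the affix a-
TOR=un - signalled by the affix -se
check: ainepse -> ainepse -> ainepse -> anepse
lemma: inep; CASE=ri; TOR=un


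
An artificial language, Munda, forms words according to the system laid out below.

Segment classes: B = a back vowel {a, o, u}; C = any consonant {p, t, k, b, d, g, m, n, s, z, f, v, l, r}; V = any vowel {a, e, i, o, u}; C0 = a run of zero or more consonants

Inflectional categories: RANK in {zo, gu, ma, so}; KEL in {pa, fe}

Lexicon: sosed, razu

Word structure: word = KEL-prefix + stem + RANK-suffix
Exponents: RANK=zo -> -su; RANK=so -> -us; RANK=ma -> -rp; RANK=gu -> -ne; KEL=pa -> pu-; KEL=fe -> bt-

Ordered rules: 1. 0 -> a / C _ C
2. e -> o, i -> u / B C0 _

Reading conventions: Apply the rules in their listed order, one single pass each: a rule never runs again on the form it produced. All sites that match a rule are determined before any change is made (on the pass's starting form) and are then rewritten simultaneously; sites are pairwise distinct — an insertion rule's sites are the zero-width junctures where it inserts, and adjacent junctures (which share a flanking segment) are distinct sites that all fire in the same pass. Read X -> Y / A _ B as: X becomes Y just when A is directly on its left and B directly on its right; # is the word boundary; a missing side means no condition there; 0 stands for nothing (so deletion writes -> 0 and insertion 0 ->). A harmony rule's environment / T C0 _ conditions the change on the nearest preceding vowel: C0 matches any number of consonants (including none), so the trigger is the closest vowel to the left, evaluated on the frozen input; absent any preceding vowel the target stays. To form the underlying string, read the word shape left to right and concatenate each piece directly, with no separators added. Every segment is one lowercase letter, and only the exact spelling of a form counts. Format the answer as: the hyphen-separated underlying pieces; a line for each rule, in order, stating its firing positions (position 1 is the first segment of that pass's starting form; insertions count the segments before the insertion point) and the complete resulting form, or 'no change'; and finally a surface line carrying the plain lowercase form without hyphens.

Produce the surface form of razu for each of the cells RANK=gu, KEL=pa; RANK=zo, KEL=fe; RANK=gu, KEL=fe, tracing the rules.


cell RANK=gu, KEL=pa:
underlying: pu-razu-ne
1. 0 -> a / C _ C: no change
2. e -> o, i -> u / B C0 _: fires at position(s) 8: purazuno
surface: purazuno

cell RANK=zo, KEL=fe:
underlying: bt-razu-su
1. 0 -> a / C _ C: inserts after position(s) 1, 2: batarazusu
2. e -> o, i -> u / B C0 _: no change
surface: batarazusu

cell RANK=gu, KEL=fe:
underlying: bt-razu-ne
1. 0 -> a / C _ C: inserts after position(s) 1, 2: batarazune
2. e -> o, i -> u / B C0 _: fires at position(s) 10: batarazuno
surface: batarazuno


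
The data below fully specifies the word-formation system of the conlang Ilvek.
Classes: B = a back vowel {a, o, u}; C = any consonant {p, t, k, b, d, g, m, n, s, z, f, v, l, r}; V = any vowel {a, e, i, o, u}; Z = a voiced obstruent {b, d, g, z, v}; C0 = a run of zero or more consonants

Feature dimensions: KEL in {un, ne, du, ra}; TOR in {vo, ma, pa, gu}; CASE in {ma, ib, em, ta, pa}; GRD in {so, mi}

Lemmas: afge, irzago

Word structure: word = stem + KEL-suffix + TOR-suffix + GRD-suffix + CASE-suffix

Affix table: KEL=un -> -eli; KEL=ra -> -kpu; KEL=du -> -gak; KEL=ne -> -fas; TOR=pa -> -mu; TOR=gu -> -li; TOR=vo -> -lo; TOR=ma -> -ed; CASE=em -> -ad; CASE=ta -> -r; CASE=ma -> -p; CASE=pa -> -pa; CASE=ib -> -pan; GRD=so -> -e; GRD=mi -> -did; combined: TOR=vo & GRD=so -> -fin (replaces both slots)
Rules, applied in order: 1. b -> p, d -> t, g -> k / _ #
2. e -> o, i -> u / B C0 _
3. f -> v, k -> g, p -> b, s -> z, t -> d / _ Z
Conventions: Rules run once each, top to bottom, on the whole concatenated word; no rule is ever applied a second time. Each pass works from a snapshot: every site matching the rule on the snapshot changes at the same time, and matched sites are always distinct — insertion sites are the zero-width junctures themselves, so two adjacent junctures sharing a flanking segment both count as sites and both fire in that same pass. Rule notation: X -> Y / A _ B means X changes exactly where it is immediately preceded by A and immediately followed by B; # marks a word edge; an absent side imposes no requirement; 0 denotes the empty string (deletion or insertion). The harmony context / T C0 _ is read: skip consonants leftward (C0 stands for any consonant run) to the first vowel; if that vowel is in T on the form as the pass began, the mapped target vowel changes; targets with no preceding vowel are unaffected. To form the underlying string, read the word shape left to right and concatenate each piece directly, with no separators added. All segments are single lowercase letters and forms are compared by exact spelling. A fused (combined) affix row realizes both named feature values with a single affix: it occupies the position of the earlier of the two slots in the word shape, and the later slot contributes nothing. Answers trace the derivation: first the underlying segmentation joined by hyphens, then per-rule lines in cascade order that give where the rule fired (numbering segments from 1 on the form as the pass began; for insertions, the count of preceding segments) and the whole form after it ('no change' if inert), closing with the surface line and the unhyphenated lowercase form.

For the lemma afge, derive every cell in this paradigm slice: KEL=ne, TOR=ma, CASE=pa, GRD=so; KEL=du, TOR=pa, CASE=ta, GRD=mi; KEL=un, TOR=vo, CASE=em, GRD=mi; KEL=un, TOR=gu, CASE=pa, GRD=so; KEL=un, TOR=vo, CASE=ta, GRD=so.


cell KEL=ne, TOR=ma, CASE=pa, GRD=so:
underlying: afge-fas-ed-e-pa
1. b -> p, d -> t, g -> k / _ #: no change
2. e -> o, i -> u / B C0 _: fires at position(s) 4, 8: afgofasodepa
3. f -> v, k -> g, p -> b, s -> z, t -> d / _ Z: fires at position(s) 2: avgofasodepa
surface: avgofasodepa

cell KEL=du, TOR=pa, CASE=ta, GRD=mi:
underlying: afge-gak-mu-did-r
1. b -> p, d -> t, g -> k / _ #: no change
2. e -> o, i -> u / B C0 _: fires at position(s) 4, 11: afgogakmududr
3. f -> v, k -> g, p -> b, s -> z, t -> d / _ Z: fires at position(s) 2: avgogakmududr
surface: avgogakmududr

cell KEL=un, TOR=vo, CASE=em, GRD=mi:
underlying: afge-eli-lo-did-ad
1. b -> p, d -> t, g -> k / _ #: fires at position(s) 14: afgeelilodidat
2. e -> o, i -> u / B C0 _: fires at position(s) 4, 11: afgoelilodudat
3. f -> v, k -> g, p -> b, s -> z, t -> d / _ Z: fires at position(s) 2: avgoelilodudat
surface: avgoelilodudat

cell KEL=un, TOR=gu, CASE=pa, GRD=so:
underlying: afge-eli-li-e-pa
1. b -> p, d -> t, g -> k / _ #: no change
2. e -> o, i -> u / B C0 _: fires at position(s) 4: afgoeliliepa
3. f -> v, k -> g, p -> b, s -> z, t -> d / _ Z: fires at position(s) 2: avgoeliliepa
surface: avgoeliliepa

cell KEL=un, TOR=vo, CASE=ta, GRD=so:
underlying: afge-eli-fin-r
1. b -> p, d -> t, g -> k / _ #: no change
2. e -> o, i -> u / B C0 _: fires at position(s) 4: afgoelifinr
3. f -> v, k -> g, p -> b, s -> z, t -> d / _ Z: fires at position(s) 2: avgoelifinr
surface: avgoelifinr


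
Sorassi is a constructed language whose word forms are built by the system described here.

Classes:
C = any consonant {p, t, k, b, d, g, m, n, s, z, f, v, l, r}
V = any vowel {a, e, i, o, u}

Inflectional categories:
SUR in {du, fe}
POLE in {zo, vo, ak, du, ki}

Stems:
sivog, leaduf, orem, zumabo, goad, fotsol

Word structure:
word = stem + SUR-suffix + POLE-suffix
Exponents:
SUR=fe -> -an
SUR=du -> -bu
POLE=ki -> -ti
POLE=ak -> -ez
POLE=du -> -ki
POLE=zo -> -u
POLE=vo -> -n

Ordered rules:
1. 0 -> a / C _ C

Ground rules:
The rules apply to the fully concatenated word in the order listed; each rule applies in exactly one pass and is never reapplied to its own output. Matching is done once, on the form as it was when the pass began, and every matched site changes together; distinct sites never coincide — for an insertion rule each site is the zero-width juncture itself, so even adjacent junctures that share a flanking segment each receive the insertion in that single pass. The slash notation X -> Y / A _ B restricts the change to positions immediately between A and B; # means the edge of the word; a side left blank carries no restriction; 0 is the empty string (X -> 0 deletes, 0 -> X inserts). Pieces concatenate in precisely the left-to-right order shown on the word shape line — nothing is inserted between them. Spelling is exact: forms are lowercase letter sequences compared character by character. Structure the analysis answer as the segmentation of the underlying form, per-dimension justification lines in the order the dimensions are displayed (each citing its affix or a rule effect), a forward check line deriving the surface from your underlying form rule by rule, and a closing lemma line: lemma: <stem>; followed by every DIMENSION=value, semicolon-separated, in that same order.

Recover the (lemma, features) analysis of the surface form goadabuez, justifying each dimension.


underlying: goad-bu-ez
SUR=du - signalled by the affix -bu
POLE=ak - signalled by the affix -ez
check: goadbuez -> goadabuez
lemma: goad; SUR=du; POLE=ak


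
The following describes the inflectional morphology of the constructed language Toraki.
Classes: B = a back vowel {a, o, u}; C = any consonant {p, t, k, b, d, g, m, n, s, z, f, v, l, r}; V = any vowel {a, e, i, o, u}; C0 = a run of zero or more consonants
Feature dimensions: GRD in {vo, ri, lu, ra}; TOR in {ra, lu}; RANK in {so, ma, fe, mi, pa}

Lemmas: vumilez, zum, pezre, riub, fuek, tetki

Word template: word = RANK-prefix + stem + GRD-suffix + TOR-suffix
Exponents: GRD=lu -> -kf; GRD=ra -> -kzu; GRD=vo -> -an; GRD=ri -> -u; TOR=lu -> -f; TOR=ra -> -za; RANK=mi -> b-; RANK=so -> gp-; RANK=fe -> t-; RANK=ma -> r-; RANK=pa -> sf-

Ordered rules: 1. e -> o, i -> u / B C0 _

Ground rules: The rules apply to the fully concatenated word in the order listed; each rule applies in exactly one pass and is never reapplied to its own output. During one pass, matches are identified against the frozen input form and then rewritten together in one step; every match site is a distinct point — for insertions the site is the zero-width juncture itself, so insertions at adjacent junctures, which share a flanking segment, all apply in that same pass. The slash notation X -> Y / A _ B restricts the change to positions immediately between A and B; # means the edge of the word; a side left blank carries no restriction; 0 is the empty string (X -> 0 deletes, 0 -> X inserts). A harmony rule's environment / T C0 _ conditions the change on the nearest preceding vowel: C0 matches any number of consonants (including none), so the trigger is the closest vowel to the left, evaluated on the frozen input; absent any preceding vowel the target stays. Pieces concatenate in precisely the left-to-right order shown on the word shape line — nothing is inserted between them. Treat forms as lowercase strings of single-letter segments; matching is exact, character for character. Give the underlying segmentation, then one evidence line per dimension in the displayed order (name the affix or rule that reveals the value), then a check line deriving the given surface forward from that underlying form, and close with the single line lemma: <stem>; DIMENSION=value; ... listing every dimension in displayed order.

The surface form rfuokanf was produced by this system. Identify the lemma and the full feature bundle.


underlying: r-fuek-an-f
GRD=vo - signalled by the affix -an
TOR=lu - signalled by the affix -f
RANK=ma - signalled by the affix r-
check: rfuekanf -> rfuokanf
lemma: fuek; GRD=vo; TOR=lu; RANK=ma


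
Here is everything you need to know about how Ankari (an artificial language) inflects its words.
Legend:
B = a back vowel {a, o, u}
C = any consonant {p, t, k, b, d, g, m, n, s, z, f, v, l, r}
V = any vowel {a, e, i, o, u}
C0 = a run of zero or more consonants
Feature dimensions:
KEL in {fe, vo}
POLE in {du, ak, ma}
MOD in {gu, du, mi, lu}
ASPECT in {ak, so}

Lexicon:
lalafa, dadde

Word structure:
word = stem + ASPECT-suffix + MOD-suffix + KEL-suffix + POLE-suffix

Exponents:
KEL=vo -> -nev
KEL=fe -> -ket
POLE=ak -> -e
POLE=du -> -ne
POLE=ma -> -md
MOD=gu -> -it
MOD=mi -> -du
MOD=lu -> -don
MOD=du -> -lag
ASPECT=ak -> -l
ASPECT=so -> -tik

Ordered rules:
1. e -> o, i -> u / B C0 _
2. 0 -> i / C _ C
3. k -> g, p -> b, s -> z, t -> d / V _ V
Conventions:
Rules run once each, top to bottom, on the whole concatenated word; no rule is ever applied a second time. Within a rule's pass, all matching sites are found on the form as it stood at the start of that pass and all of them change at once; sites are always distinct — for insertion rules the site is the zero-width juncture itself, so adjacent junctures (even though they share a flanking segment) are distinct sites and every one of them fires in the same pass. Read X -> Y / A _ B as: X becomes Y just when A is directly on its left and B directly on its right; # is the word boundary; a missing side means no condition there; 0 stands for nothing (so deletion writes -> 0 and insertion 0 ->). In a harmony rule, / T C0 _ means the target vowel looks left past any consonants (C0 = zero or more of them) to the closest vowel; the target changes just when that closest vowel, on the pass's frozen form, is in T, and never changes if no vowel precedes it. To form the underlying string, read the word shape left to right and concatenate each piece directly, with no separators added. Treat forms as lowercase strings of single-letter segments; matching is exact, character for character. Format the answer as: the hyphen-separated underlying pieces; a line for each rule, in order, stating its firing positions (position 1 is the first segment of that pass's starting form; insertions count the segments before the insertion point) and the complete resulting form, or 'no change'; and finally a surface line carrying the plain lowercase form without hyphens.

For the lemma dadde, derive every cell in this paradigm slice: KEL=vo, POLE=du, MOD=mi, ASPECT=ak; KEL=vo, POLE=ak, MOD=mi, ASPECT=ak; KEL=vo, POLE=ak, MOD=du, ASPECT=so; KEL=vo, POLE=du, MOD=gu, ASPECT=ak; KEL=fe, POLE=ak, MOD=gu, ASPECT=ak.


cell KEL=vo, POLE=du, MOD=mi, ASPECT=ak:
underlying: dadde-l-du-nev-ne
1. e -> o, i -> u / B C0 _: fires at position(s) 5, 10: daddoldunovne
2. 0 -> i / C _ C: inserts after position(s) 3, 6, 11: dadidolidunovine
3. k -> g, p -> b, s -> z, t -> d / V _ V: no change
surface: dadidolidunovine

cell KEL=vo, POLE=ak, MOD=mi, ASPECT=ak:
underlying: dadde-l-du-nev-e
1. e -> o, i -> u / B C0 _: fires at position(s) 5, 10: daddoldunove
2. 0 -> i / C _ C: inserts after position(s) 3, 6: dadidolidunove
3. k -> g, p -> b, s -> z, t -> d / V _ V: no change
surface: dadidolidunove

cell KEL=vo, POLE=ak, MOD=du, ASPECT=so:
underlying: dadde-tik-lag-nev-e
1. e -> o, i -> u / B C0 _: fires at position(s) 5, 13: daddotiklagnove
2. 0 -> i / C _ C: inserts after position(s) 3, 8, 11: dadidotikilaginove
3. k -> g, p -> b, s -> z, t -> d / V _ V: fires at position(s) 7, 9: dadidodigilaginove
surface: dadidodigilaginove

cell KEL=vo, POLE=du, MOD=gu, ASPECT=ak:
underlying: dadde-l-it-nev-ne
1. e -> o, i -> u / B C0 _: fires at position(s) 5: daddolitnevne
2. 0 -> i / C _ C: inserts after position(s) 3, 8, 11: dadidolitinevine
3. k -> g, p -> b, s -> z, t -> d / V _ V: fires at position(s) 9: dadidolidinevine
surface: dadidolidinevine

cell KEL=fe, POLE=ak, MOD=gu, ASPECT=ak:
underlying: dadde-l-it-ket-e
1. e -> o, i -> u / B C0 _: fires at position(s) 5: daddolitkete
2. 0 -> i / C _ C: inserts after position(s) 3, 8: dadidolitikete
3. k -> g, p -> b, s -> z, t -> d / V _ V: fires at position(s) 9, 11, 13: dadidolidigede
surface: dadidolidigede
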